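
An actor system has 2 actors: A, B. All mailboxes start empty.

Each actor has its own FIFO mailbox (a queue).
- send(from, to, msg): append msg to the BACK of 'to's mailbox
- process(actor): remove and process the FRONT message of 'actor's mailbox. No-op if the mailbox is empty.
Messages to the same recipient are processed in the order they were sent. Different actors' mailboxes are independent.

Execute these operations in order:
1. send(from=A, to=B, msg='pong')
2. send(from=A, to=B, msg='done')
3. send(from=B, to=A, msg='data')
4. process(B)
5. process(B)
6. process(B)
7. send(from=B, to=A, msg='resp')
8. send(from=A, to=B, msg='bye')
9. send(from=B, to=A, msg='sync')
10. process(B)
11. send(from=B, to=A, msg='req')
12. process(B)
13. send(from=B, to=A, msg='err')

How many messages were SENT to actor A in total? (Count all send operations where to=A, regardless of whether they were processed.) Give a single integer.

After 1 (send(from=A, to=B, msg='pong')): A:[] B:[pong]
After 2 (send(from=A, to=B, msg='done')): A:[] B:[pong,done]
After 3 (send(from=B, to=A, msg='data')): A:[data] B:[pong,done]
After 4 (process(B)): A:[data] B:[done]
After 5 (process(B)): A:[data] B:[]
After 6 (process(B)): A:[data] B:[]
After 7 (send(from=B, to=A, msg='resp')): A:[data,resp] B:[]
After 8 (send(from=A, to=B, msg='bye')): A:[data,resp] B:[bye]
After 9 (send(from=B, to=A, msg='sync')): A:[data,resp,sync] B:[bye]
After 10 (process(B)): A:[data,resp,sync] B:[]
After 11 (send(from=B, to=A, msg='req')): A:[data,resp,sync,req] B:[]
After 12 (process(B)): A:[data,resp,sync,req] B:[]
After 13 (send(from=B, to=A, msg='err')): A:[data,resp,sync,req,err] B:[]

Answer: 5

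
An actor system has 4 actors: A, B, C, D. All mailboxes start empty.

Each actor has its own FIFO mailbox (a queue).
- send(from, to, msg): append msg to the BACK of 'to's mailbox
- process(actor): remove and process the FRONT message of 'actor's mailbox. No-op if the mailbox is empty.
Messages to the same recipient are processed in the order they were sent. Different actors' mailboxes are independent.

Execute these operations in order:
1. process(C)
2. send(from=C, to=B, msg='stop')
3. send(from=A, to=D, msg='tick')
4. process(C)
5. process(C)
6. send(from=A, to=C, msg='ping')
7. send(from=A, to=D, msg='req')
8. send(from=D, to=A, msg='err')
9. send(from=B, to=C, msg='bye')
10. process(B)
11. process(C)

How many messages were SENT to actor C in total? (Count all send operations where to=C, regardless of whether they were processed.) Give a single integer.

Answer: 2

Derivation:
After 1 (process(C)): A:[] B:[] C:[] D:[]
After 2 (send(from=C, to=B, msg='stop')): A:[] B:[stop] C:[] D:[]
After 3 (send(from=A, to=D, msg='tick')): A:[] B:[stop] C:[] D:[tick]
After 4 (process(C)): A:[] B:[stop] C:[] D:[tick]
After 5 (process(C)): A:[] B:[stop] C:[] D:[tick]
After 6 (send(from=A, to=C, msg='ping')): A:[] B:[stop] C:[ping] D:[tick]
After 7 (send(from=A, to=D, msg='req')): A:[] B:[stop] C:[ping] D:[tick,req]
After 8 (send(from=D, to=A, msg='err')): A:[err] B:[stop] C:[ping] D:[tick,req]
After 9 (send(from=B, to=C, msg='bye')): A:[err] B:[stop] C:[ping,bye] D:[tick,req]
After 10 (process(B)): A:[err] B:[] C:[ping,bye] D:[tick,req]
After 11 (process(C)): A:[err] B:[] C:[bye] D:[tick,req]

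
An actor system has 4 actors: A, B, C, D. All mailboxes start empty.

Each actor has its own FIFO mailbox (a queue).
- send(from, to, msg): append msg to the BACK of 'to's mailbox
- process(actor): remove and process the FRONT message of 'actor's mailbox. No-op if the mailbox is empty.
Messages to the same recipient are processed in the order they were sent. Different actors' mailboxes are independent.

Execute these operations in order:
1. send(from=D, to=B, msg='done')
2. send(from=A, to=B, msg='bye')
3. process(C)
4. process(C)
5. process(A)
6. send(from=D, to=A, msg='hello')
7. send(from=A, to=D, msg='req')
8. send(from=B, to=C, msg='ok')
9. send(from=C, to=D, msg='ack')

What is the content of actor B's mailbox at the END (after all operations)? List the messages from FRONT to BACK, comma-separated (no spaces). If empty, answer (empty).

Answer: done,bye

Derivation:
After 1 (send(from=D, to=B, msg='done')): A:[] B:[done] C:[] D:[]
After 2 (send(from=A, to=B, msg='bye')): A:[] B:[done,bye] C:[] D:[]
After 3 (process(C)): A:[] B:[done,bye] C:[] D:[]
After 4 (process(C)): A:[] B:[done,bye] C:[] D:[]
After 5 (process(A)): A:[] B:[done,bye] C:[] D:[]
After 6 (send(from=D, to=A, msg='hello')): A:[hello] B:[done,bye] C:[] D:[]
After 7 (send(from=A, to=D, msg='req')): A:[hello] B:[done,bye] C:[] D:[req]
After 8 (send(from=B, to=C, msg='ok')): A:[hello] B:[done,bye] C:[ok] D:[req]
After 9 (send(from=C, to=D, msg='ack')): A:[hello] B:[done,bye] C:[ok] D:[req,ack]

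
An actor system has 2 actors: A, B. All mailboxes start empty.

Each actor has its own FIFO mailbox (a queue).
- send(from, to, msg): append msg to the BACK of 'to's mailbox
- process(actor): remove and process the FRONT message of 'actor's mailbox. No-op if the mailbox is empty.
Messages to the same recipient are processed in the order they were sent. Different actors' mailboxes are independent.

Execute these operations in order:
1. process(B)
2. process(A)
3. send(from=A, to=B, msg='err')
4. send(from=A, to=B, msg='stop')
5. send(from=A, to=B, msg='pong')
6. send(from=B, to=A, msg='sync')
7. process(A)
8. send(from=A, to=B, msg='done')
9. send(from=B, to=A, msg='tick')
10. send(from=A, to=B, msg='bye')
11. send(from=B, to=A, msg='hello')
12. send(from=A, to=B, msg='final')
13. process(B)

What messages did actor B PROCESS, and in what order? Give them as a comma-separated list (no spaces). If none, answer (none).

After 1 (process(B)): A:[] B:[]
After 2 (process(A)): A:[] B:[]
After 3 (send(from=A, to=B, msg='err')): A:[] B:[err]
After 4 (send(from=A, to=B, msg='stop')): A:[] B:[err,stop]
After 5 (send(from=A, to=B, msg='pong')): A:[] B:[err,stop,pong]
After 6 (send(from=B, to=A, msg='sync')): A:[sync] B:[err,stop,pong]
After 7 (process(A)): A:[] B:[err,stop,pong]
After 8 (send(from=A, to=B, msg='done')): A:[] B:[err,stop,pong,done]
After 9 (send(from=B, to=A, msg='tick')): A:[tick] B:[err,stop,pong,done]
After 10 (send(from=A, to=B, msg='bye')): A:[tick] B:[err,stop,pong,done,bye]
After 11 (send(from=B, to=A, msg='hello')): A:[tick,hello] B:[err,stop,pong,done,bye]
After 12 (send(from=A, to=B, msg='final')): A:[tick,hello] B:[err,stop,pong,done,bye,final]
After 13 (process(B)): A:[tick,hello] B:[stop,pong,done,bye,final]

Answer: err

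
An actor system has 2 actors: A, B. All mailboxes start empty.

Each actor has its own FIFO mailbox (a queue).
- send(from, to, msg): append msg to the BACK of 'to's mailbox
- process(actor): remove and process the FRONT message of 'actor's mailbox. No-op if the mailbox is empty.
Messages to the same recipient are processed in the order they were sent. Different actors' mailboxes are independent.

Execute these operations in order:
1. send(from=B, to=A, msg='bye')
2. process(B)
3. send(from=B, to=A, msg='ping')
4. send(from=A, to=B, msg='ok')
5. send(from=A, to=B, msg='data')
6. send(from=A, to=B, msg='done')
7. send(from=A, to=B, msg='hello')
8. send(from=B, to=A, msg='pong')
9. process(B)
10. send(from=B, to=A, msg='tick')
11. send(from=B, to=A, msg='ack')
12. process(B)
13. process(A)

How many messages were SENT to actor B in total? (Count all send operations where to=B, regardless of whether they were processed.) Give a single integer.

After 1 (send(from=B, to=A, msg='bye')): A:[bye] B:[]
After 2 (process(B)): A:[bye] B:[]
After 3 (send(from=B, to=A, msg='ping')): A:[bye,ping] B:[]
After 4 (send(from=A, to=B, msg='ok')): A:[bye,ping] B:[ok]
After 5 (send(from=A, to=B, msg='data')): A:[bye,ping] B:[ok,data]
After 6 (send(from=A, to=B, msg='done')): A:[bye,ping] B:[ok,data,done]
After 7 (send(from=A, to=B, msg='hello')): A:[bye,ping] B:[ok,data,done,hello]
After 8 (send(from=B, to=A, msg='pong')): A:[bye,ping,pong] B:[ok,data,done,hello]
After 9 (process(B)): A:[bye,ping,pong] B:[data,done,hello]
After 10 (send(from=B, to=A, msg='tick')): A:[bye,ping,pong,tick] B:[data,done,hello]
After 11 (send(from=B, to=A, msg='ack')): A:[bye,ping,pong,tick,ack] B:[data,done,hello]
After 12 (process(B)): A:[bye,ping,pong,tick,ack] B:[done,hello]
After 13 (process(A)): A:[ping,pong,tick,ack] B:[done,hello]

Answer: 4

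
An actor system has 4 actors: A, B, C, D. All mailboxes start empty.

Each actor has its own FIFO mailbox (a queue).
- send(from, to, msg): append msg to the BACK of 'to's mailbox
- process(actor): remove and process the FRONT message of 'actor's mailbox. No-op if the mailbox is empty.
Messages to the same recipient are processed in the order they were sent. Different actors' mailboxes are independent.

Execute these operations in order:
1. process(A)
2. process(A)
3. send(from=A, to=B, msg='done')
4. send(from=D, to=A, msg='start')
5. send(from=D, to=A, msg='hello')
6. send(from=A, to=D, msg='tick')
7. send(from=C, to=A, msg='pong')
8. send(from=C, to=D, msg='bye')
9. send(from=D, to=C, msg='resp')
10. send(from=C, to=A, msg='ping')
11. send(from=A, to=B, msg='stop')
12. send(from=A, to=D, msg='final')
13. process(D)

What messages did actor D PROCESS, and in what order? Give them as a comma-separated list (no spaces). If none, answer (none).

Answer: tick

Derivation:
After 1 (process(A)): A:[] B:[] C:[] D:[]
After 2 (process(A)): A:[] B:[] C:[] D:[]
After 3 (send(from=A, to=B, msg='done')): A:[] B:[done] C:[] D:[]
After 4 (send(from=D, to=A, msg='start')): A:[start] B:[done] C:[] D:[]
After 5 (send(from=D, to=A, msg='hello')): A:[start,hello] B:[done] C:[] D:[]
After 6 (send(from=A, to=D, msg='tick')): A:[start,hello] B:[done] C:[] D:[tick]
After 7 (send(from=C, to=A, msg='pong')): A:[start,hello,pong] B:[done] C:[] D:[tick]
After 8 (send(from=C, to=D, msg='bye')): A:[start,hello,pong] B:[done] C:[] D:[tick,bye]
After 9 (send(from=D, to=C, msg='resp')): A:[start,hello,pong] B:[done] C:[resp] D:[tick,bye]
After 10 (send(from=C, to=A, msg='ping')): A:[start,hello,pong,ping] B:[done] C:[resp] D:[tick,bye]
After 11 (send(from=A, to=B, msg='stop')): A:[start,hello,pong,ping] B:[done,stop] C:[resp] D:[tick,bye]
After 12 (send(from=A, to=D, msg='final')): A:[start,hello,pong,ping] B:[done,stop] C:[resp] D:[tick,bye,final]
After 13 (process(D)): A:[start,hello,pong,ping] B:[done,stop] C:[resp] D:[bye,final]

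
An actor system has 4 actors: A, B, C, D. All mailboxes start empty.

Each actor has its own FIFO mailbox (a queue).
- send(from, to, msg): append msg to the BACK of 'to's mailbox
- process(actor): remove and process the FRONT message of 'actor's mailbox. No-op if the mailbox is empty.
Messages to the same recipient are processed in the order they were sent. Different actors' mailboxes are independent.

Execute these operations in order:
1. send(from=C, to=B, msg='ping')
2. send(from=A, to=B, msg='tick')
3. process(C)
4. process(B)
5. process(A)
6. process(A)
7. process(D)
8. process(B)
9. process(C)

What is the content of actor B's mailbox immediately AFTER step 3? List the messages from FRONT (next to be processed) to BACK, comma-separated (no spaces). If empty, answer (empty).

After 1 (send(from=C, to=B, msg='ping')): A:[] B:[ping] C:[] D:[]
After 2 (send(from=A, to=B, msg='tick')): A:[] B:[ping,tick] C:[] D:[]
After 3 (process(C)): A:[] B:[ping,tick] C:[] D:[]

ping,tick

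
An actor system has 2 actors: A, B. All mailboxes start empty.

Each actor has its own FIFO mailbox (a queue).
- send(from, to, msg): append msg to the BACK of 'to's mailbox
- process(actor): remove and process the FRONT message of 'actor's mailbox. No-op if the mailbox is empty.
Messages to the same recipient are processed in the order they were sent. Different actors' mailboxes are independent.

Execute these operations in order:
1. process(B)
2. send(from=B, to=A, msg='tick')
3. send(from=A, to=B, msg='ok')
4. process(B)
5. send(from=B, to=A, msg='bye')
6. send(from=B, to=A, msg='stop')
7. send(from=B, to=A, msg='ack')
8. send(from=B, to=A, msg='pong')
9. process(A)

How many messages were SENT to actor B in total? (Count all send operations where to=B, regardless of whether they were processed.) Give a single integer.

After 1 (process(B)): A:[] B:[]
After 2 (send(from=B, to=A, msg='tick')): A:[tick] B:[]
After 3 (send(from=A, to=B, msg='ok')): A:[tick] B:[ok]
After 4 (process(B)): A:[tick] B:[]
After 5 (send(from=B, to=A, msg='bye')): A:[tick,bye] B:[]
After 6 (send(from=B, to=A, msg='stop')): A:[tick,bye,stop] B:[]
After 7 (send(from=B, to=A, msg='ack')): A:[tick,bye,stop,ack] B:[]
After 8 (send(from=B, to=A, msg='pong')): A:[tick,bye,stop,ack,pong] B:[]
After 9 (process(A)): A:[bye,stop,ack,pong] B:[]

Answer: 1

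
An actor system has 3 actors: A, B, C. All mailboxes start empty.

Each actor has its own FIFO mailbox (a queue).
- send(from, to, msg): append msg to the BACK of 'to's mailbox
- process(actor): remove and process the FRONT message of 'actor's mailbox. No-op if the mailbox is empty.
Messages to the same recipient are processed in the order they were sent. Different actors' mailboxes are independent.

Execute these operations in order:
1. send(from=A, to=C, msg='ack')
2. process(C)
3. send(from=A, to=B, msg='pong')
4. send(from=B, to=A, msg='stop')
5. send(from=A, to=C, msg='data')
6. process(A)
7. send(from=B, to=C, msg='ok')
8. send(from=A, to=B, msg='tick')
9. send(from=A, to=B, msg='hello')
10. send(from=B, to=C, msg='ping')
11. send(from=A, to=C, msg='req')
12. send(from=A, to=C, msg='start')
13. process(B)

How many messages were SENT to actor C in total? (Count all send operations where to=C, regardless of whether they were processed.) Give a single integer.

Answer: 6

Derivation:
After 1 (send(from=A, to=C, msg='ack')): A:[] B:[] C:[ack]
After 2 (process(C)): A:[] B:[] C:[]
After 3 (send(from=A, to=B, msg='pong')): A:[] B:[pong] C:[]
After 4 (send(from=B, to=A, msg='stop')): A:[stop] B:[pong] C:[]
After 5 (send(from=A, to=C, msg='data')): A:[stop] B:[pong] C:[data]
After 6 (process(A)): A:[] B:[pong] C:[data]
After 7 (send(from=B, to=C, msg='ok')): A:[] B:[pong] C:[data,ok]
After 8 (send(from=A, to=B, msg='tick')): A:[] B:[pong,tick] C:[data,ok]
After 9 (send(from=A, to=B, msg='hello')): A:[] B:[pong,tick,hello] C:[data,ok]
After 10 (send(from=B, to=C, msg='ping')): A:[] B:[pong,tick,hello] C:[data,ok,ping]
After 11 (send(from=A, to=C, msg='req')): A:[] B:[pong,tick,hello] C:[data,ok,ping,req]
After 12 (send(from=A, to=C, msg='start')): A:[] B:[pong,tick,hello] C:[data,ok,ping,req,start]
After 13 (process(B)): A:[] B:[tick,hello] C:[data,ok,ping,req,start]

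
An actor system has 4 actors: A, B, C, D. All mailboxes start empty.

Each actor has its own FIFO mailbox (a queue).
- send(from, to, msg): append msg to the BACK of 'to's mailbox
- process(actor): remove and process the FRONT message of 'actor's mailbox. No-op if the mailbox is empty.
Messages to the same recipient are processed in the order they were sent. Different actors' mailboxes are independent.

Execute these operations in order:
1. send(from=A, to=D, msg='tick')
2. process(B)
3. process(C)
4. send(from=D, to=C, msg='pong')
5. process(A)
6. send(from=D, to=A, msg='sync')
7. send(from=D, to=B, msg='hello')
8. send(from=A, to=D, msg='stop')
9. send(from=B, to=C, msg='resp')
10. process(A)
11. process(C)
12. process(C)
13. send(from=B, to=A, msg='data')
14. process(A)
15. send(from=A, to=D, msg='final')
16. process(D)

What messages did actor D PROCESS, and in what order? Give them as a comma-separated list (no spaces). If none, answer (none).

Answer: tick

Derivation:
After 1 (send(from=A, to=D, msg='tick')): A:[] B:[] C:[] D:[tick]
After 2 (process(B)): A:[] B:[] C:[] D:[tick]
After 3 (process(C)): A:[] B:[] C:[] D:[tick]
After 4 (send(from=D, to=C, msg='pong')): A:[] B:[] C:[pong] D:[tick]
After 5 (process(A)): A:[] B:[] C:[pong] D:[tick]
After 6 (send(from=D, to=A, msg='sync')): A:[sync] B:[] C:[pong] D:[tick]
After 7 (send(from=D, to=B, msg='hello')): A:[sync] B:[hello] C:[pong] D:[tick]
After 8 (send(from=A, to=D, msg='stop')): A:[sync] B:[hello] C:[pong] D:[tick,stop]
After 9 (send(from=B, to=C, msg='resp')): A:[sync] B:[hello] C:[pong,resp] D:[tick,stop]
After 10 (process(A)): A:[] B:[hello] C:[pong,resp] D:[tick,stop]
After 11 (process(C)): A:[] B:[hello] C:[resp] D:[tick,stop]
After 12 (process(C)): A:[] B:[hello] C:[] D:[tick,stop]
After 13 (send(from=B, to=A, msg='data')): A:[data] B:[hello] C:[] D:[tick,stop]
After 14 (process(A)): A:[] B:[hello] C:[] D:[tick,stop]
After 15 (send(from=A, to=D, msg='final')): A:[] B:[hello] C:[] D:[tick,stop,final]
After 16 (process(D)): A:[] B:[hello] C:[] D:[stop,final]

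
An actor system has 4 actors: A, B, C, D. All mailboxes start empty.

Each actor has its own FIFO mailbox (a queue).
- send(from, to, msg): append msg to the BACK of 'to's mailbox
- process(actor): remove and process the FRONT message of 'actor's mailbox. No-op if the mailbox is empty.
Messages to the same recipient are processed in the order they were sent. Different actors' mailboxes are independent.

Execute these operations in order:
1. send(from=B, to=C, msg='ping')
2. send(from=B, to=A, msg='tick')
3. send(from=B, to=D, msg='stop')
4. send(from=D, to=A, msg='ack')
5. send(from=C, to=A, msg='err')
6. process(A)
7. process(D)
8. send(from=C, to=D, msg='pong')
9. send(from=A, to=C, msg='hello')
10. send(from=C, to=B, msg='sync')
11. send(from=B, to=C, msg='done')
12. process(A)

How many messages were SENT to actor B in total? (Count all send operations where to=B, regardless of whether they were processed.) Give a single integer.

Answer: 1

Derivation:
After 1 (send(from=B, to=C, msg='ping')): A:[] B:[] C:[ping] D:[]
After 2 (send(from=B, to=A, msg='tick')): A:[tick] B:[] C:[ping] D:[]
After 3 (send(from=B, to=D, msg='stop')): A:[tick] B:[] C:[ping] D:[stop]
After 4 (send(from=D, to=A, msg='ack')): A:[tick,ack] B:[] C:[ping] D:[stop]
After 5 (send(from=C, to=A, msg='err')): A:[tick,ack,err] B:[] C:[ping] D:[stop]
After 6 (process(A)): A:[ack,err] B:[] C:[ping] D:[stop]
After 7 (process(D)): A:[ack,err] B:[] C:[ping] D:[]
After 8 (send(from=C, to=D, msg='pong')): A:[ack,err] B:[] C:[ping] D:[pong]
After 9 (send(from=A, to=C, msg='hello')): A:[ack,err] B:[] C:[ping,hello] D:[pong]
After 10 (send(from=C, to=B, msg='sync')): A:[ack,err] B:[sync] C:[ping,hello] D:[pong]
After 11 (send(from=B, to=C, msg='done')): A:[ack,err] B:[sync] C:[ping,hello,done] D:[pong]
After 12 (process(A)): A:[err] B:[sync] C:[ping,hello,done] D:[pong]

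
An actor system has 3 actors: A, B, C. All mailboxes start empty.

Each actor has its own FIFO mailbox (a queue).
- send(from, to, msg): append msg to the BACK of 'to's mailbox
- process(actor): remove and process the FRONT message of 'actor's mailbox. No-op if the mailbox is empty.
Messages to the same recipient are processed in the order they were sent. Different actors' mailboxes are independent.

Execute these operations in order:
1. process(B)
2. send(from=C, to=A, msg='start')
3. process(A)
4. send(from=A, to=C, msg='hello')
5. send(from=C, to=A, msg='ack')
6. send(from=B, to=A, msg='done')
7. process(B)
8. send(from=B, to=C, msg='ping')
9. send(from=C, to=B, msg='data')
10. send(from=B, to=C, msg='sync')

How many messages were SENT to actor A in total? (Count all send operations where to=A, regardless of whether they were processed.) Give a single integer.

Answer: 3

Derivation:
After 1 (process(B)): A:[] B:[] C:[]
After 2 (send(from=C, to=A, msg='start')): A:[start] B:[] C:[]
After 3 (process(A)): A:[] B:[] C:[]
After 4 (send(from=A, to=C, msg='hello')): A:[] B:[] C:[hello]
After 5 (send(from=C, to=A, msg='ack')): A:[ack] B:[] C:[hello]
After 6 (send(from=B, to=A, msg='done')): A:[ack,done] B:[] C:[hello]
After 7 (process(B)): A:[ack,done] B:[] C:[hello]
After 8 (send(from=B, to=C, msg='ping')): A:[ack,done] B:[] C:[hello,ping]
After 9 (send(from=C, to=B, msg='data')): A:[ack,done] B:[data] C:[hello,ping]
After 10 (send(from=B, to=C, msg='sync')): A:[ack,done] B:[data] C:[hello,ping,sync]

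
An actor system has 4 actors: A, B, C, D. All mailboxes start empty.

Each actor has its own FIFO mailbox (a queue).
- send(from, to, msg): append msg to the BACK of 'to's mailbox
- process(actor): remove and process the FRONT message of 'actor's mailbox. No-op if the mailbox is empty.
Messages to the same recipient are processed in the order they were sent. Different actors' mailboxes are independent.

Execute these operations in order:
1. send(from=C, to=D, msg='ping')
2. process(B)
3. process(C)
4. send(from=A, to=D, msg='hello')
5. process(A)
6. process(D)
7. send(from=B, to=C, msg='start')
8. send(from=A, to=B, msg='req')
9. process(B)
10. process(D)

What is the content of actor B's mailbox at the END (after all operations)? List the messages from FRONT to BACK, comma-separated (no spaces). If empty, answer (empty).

Answer: (empty)

Derivation:
After 1 (send(from=C, to=D, msg='ping')): A:[] B:[] C:[] D:[ping]
After 2 (process(B)): A:[] B:[] C:[] D:[ping]
After 3 (process(C)): A:[] B:[] C:[] D:[ping]
After 4 (send(from=A, to=D, msg='hello')): A:[] B:[] C:[] D:[ping,hello]
After 5 (process(A)): A:[] B:[] C:[] D:[ping,hello]
After 6 (process(D)): A:[] B:[] C:[] D:[hello]
After 7 (send(from=B, to=C, msg='start')): A:[] B:[] C:[start] D:[hello]
After 8 (send(from=A, to=B, msg='req')): A:[] B:[req] C:[start] D:[hello]
After 9 (process(B)): A:[] B:[] C:[start] D:[hello]
After 10 (process(D)): A:[] B:[] C:[start] D:[]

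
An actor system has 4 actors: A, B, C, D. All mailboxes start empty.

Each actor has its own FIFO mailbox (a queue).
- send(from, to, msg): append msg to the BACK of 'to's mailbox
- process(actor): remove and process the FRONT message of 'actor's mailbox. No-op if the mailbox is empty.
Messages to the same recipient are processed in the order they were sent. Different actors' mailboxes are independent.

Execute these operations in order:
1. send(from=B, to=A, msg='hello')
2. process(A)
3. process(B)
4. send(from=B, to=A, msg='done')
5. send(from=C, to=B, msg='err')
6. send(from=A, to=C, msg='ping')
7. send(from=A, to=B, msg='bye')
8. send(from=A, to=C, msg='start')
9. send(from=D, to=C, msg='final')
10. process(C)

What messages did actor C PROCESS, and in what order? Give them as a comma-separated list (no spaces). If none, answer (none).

After 1 (send(from=B, to=A, msg='hello')): A:[hello] B:[] C:[] D:[]
After 2 (process(A)): A:[] B:[] C:[] D:[]
After 3 (process(B)): A:[] B:[] C:[] D:[]
After 4 (send(from=B, to=A, msg='done')): A:[done] B:[] C:[] D:[]
After 5 (send(from=C, to=B, msg='err')): A:[done] B:[err] C:[] D:[]
After 6 (send(from=A, to=C, msg='ping')): A:[done] B:[err] C:[ping] D:[]
After 7 (send(from=A, to=B, msg='bye')): A:[done] B:[err,bye] C:[ping] D:[]
After 8 (send(from=A, to=C, msg='start')): A:[done] B:[err,bye] C:[ping,start] D:[]
After 9 (send(from=D, to=C, msg='final')): A:[done] B:[err,bye] C:[ping,start,final] D:[]
After 10 (process(C)): A:[done] B:[err,bye] C:[start,final] D:[]

Answer: ping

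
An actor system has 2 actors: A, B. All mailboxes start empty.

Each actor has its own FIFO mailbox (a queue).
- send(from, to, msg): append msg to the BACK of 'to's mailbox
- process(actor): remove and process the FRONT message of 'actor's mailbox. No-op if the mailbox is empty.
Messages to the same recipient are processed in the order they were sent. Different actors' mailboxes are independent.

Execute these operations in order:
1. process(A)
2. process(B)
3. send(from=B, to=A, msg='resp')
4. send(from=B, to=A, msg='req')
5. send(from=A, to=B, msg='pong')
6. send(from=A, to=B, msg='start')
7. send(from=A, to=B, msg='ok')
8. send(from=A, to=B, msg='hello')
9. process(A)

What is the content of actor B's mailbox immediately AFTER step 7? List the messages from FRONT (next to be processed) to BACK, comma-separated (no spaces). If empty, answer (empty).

After 1 (process(A)): A:[] B:[]
After 2 (process(B)): A:[] B:[]
After 3 (send(from=B, to=A, msg='resp')): A:[resp] B:[]
After 4 (send(from=B, to=A, msg='req')): A:[resp,req] B:[]
After 5 (send(from=A, to=B, msg='pong')): A:[resp,req] B:[pong]
After 6 (send(from=A, to=B, msg='start')): A:[resp,req] B:[pong,start]
After 7 (send(from=A, to=B, msg='ok')): A:[resp,req] B:[pong,start,ok]

pong,start,ok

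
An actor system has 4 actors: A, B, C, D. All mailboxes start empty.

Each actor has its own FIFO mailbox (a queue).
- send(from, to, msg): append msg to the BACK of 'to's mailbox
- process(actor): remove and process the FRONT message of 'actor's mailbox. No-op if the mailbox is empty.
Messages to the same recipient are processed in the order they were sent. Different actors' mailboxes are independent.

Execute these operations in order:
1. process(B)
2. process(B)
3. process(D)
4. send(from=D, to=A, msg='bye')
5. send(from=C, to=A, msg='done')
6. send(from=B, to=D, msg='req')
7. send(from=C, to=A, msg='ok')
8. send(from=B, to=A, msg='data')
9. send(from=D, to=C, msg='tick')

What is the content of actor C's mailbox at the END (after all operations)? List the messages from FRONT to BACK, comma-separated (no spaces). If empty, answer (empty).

Answer: tick

Derivation:
After 1 (process(B)): A:[] B:[] C:[] D:[]
After 2 (process(B)): A:[] B:[] C:[] D:[]
After 3 (process(D)): A:[] B:[] C:[] D:[]
After 4 (send(from=D, to=A, msg='bye')): A:[bye] B:[] C:[] D:[]
After 5 (send(from=C, to=A, msg='done')): A:[bye,done] B:[] C:[] D:[]
After 6 (send(from=B, to=D, msg='req')): A:[bye,done] B:[] C:[] D:[req]
After 7 (send(from=C, to=A, msg='ok')): A:[bye,done,ok] B:[] C:[] D:[req]
After 8 (send(from=B, to=A, msg='data')): A:[bye,done,ok,data] B:[] C:[] D:[req]
After 9 (send(from=D, to=C, msg='tick')): A:[bye,done,ok,data] B:[] C:[tick] D:[req]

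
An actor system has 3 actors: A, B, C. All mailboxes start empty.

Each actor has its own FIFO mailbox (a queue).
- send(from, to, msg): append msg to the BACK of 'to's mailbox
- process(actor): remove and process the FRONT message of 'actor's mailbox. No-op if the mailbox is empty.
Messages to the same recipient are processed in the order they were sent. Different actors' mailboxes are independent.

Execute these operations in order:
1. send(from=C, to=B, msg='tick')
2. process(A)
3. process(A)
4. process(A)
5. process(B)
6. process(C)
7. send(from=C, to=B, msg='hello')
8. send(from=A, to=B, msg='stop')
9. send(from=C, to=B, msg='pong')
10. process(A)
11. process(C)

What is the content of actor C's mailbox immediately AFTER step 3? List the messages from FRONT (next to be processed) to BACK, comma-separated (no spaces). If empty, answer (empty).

After 1 (send(from=C, to=B, msg='tick')): A:[] B:[tick] C:[]
After 2 (process(A)): A:[] B:[tick] C:[]
After 3 (process(A)): A:[] B:[tick] C:[]

(empty)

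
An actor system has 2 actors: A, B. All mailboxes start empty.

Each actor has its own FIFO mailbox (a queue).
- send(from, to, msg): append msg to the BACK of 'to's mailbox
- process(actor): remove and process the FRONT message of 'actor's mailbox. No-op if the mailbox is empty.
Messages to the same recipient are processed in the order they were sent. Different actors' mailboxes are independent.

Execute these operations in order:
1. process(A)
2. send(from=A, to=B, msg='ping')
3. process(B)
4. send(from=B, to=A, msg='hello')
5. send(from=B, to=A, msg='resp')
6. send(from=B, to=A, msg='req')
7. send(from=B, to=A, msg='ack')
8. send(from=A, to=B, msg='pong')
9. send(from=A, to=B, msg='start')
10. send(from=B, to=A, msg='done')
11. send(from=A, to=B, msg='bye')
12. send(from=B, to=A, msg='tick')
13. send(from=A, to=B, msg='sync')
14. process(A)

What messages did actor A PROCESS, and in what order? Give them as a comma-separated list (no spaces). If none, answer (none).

Answer: hello

Derivation:
After 1 (process(A)): A:[] B:[]
After 2 (send(from=A, to=B, msg='ping')): A:[] B:[ping]
After 3 (process(B)): A:[] B:[]
After 4 (send(from=B, to=A, msg='hello')): A:[hello] B:[]
After 5 (send(from=B, to=A, msg='resp')): A:[hello,resp] B:[]
After 6 (send(from=B, to=A, msg='req')): A:[hello,resp,req] B:[]
After 7 (send(from=B, to=A, msg='ack')): A:[hello,resp,req,ack] B:[]
After 8 (send(from=A, to=B, msg='pong')): A:[hello,resp,req,ack] B:[pong]
After 9 (send(from=A, to=B, msg='start')): A:[hello,resp,req,ack] B:[pong,start]
After 10 (send(from=B, to=A, msg='done')): A:[hello,resp,req,ack,done] B:[pong,start]
After 11 (send(from=A, to=B, msg='bye')): A:[hello,resp,req,ack,done] B:[pong,start,bye]
After 12 (send(from=B, to=A, msg='tick')): A:[hello,resp,req,ack,done,tick] B:[pong,start,bye]
After 13 (send(from=A, to=B, msg='sync')): A:[hello,resp,req,ack,done,tick] B:[pong,start,bye,sync]
After 14 (process(A)): A:[resp,req,ack,done,tick] B:[pong,start,bye,sync]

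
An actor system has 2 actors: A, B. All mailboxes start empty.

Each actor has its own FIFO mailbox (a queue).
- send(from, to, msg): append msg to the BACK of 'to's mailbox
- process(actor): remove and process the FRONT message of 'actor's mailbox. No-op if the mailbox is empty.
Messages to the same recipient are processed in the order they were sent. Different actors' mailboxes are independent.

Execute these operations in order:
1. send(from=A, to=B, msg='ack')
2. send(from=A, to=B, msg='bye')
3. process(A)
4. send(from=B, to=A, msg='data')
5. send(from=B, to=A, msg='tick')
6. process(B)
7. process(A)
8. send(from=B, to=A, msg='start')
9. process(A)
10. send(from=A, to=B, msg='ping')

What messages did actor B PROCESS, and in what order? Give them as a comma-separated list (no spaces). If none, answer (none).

After 1 (send(from=A, to=B, msg='ack')): A:[] B:[ack]
After 2 (send(from=A, to=B, msg='bye')): A:[] B:[ack,bye]
After 3 (process(A)): A:[] B:[ack,bye]
After 4 (send(from=B, to=A, msg='data')): A:[data] B:[ack,bye]
After 5 (send(from=B, to=A, msg='tick')): A:[data,tick] B:[ack,bye]
After 6 (process(B)): A:[data,tick] B:[bye]
After 7 (process(A)): A:[tick] B:[bye]
After 8 (send(from=B, to=A, msg='start')): A:[tick,start] B:[bye]
After 9 (process(A)): A:[start] B:[bye]
After 10 (send(from=A, to=B, msg='ping')): A:[start] B:[bye,ping]

Answer: ack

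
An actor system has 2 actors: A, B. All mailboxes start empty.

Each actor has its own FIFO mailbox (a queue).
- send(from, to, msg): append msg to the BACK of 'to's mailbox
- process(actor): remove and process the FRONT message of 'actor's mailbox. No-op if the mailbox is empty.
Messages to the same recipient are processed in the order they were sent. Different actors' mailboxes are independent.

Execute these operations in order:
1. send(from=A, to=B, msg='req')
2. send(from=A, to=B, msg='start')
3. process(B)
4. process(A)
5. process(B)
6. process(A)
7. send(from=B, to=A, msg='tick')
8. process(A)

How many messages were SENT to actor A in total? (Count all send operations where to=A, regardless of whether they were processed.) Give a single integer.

Answer: 1

Derivation:
After 1 (send(from=A, to=B, msg='req')): A:[] B:[req]
After 2 (send(from=A, to=B, msg='start')): A:[] B:[req,start]
After 3 (process(B)): A:[] B:[start]
After 4 (process(A)): A:[] B:[start]
After 5 (process(B)): A:[] B:[]
After 6 (process(A)): A:[] B:[]
After 7 (send(from=B, to=A, msg='tick')): A:[tick] B:[]
After 8 (process(A)): A:[] B:[]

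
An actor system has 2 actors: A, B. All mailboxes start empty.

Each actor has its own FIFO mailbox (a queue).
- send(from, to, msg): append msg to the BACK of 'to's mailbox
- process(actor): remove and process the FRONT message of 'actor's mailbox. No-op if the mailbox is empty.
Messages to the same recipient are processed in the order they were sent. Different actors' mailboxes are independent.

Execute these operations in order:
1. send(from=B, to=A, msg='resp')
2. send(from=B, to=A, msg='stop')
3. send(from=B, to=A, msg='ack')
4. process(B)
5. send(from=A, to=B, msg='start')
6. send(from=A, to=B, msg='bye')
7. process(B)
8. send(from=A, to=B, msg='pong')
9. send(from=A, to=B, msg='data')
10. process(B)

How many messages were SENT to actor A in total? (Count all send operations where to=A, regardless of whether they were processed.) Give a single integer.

After 1 (send(from=B, to=A, msg='resp')): A:[resp] B:[]
After 2 (send(from=B, to=A, msg='stop')): A:[resp,stop] B:[]
After 3 (send(from=B, to=A, msg='ack')): A:[resp,stop,ack] B:[]
After 4 (process(B)): A:[resp,stop,ack] B:[]
After 5 (send(from=A, to=B, msg='start')): A:[resp,stop,ack] B:[start]
After 6 (send(from=A, to=B, msg='bye')): A:[resp,stop,ack] B:[start,bye]
After 7 (process(B)): A:[resp,stop,ack] B:[bye]
After 8 (send(from=A, to=B, msg='pong')): A:[resp,stop,ack] B:[bye,pong]
After 9 (send(from=A, to=B, msg='data')): A:[resp,stop,ack] B:[bye,pong,data]
After 10 (process(B)): A:[resp,stop,ack] B:[pong,data]

Answer: 3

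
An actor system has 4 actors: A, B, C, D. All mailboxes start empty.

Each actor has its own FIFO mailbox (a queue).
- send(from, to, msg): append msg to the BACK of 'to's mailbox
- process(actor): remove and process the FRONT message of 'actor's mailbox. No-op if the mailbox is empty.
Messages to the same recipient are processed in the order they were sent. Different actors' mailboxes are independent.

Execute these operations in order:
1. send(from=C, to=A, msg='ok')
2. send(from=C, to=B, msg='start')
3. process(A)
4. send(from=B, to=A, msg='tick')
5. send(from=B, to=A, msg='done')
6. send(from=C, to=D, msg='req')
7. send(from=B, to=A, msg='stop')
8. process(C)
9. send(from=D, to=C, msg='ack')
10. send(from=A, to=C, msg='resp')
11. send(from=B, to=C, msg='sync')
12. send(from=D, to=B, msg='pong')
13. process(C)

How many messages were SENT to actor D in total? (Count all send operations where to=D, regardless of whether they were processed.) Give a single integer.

After 1 (send(from=C, to=A, msg='ok')): A:[ok] B:[] C:[] D:[]
After 2 (send(from=C, to=B, msg='start')): A:[ok] B:[start] C:[] D:[]
After 3 (process(A)): A:[] B:[start] C:[] D:[]
After 4 (send(from=B, to=A, msg='tick')): A:[tick] B:[start] C:[] D:[]
After 5 (send(from=B, to=A, msg='done')): A:[tick,done] B:[start] C:[] D:[]
After 6 (send(from=C, to=D, msg='req')): A:[tick,done] B:[start] C:[] D:[req]
After 7 (send(from=B, to=A, msg='stop')): A:[tick,done,stop] B:[start] C:[] D:[req]
After 8 (process(C)): A:[tick,done,stop] B:[start] C:[] D:[req]
After 9 (send(from=D, to=C, msg='ack')): A:[tick,done,stop] B:[start] C:[ack] D:[req]
After 10 (send(from=A, to=C, msg='resp')): A:[tick,done,stop] B:[start] C:[ack,resp] D:[req]
After 11 (send(from=B, to=C, msg='sync')): A:[tick,done,stop] B:[start] C:[ack,resp,sync] D:[req]
After 12 (send(from=D, to=B, msg='pong')): A:[tick,done,stop] B:[start,pong] C:[ack,resp,sync] D:[req]
After 13 (process(C)): A:[tick,done,stop] B:[start,pong] C:[resp,sync] D:[req]

Answer: 1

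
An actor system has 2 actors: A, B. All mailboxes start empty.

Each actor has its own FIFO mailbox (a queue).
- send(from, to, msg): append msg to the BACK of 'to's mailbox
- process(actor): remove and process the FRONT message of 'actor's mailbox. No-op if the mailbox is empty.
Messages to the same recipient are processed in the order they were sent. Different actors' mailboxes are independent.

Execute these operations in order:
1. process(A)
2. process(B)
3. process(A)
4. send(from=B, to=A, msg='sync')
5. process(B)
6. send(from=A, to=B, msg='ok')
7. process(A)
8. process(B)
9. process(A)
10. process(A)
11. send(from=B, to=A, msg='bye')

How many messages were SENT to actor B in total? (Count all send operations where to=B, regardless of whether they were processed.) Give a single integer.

After 1 (process(A)): A:[] B:[]
After 2 (process(B)): A:[] B:[]
After 3 (process(A)): A:[] B:[]
After 4 (send(from=B, to=A, msg='sync')): A:[sync] B:[]
After 5 (process(B)): A:[sync] B:[]
After 6 (send(from=A, to=B, msg='ok')): A:[sync] B:[ok]
After 7 (process(A)): A:[] B:[ok]
After 8 (process(B)): A:[] B:[]
After 9 (process(A)): A:[] B:[]
After 10 (process(A)): A:[] B:[]
After 11 (send(from=B, to=A, msg='bye')): A:[bye] B:[]

Answer: 1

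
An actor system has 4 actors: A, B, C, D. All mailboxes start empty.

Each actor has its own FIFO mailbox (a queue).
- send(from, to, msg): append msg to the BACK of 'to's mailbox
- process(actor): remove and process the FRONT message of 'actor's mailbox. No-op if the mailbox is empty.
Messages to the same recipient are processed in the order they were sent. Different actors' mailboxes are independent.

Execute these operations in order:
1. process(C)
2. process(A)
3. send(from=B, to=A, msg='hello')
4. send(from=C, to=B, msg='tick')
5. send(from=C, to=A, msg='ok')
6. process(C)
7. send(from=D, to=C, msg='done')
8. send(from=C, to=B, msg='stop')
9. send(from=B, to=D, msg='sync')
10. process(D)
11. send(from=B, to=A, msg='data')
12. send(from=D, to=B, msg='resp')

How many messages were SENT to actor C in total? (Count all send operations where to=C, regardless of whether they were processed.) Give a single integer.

Answer: 1

Derivation:
After 1 (process(C)): A:[] B:[] C:[] D:[]
After 2 (process(A)): A:[] B:[] C:[] D:[]
After 3 (send(from=B, to=A, msg='hello')): A:[hello] B:[] C:[] D:[]
After 4 (send(from=C, to=B, msg='tick')): A:[hello] B:[tick] C:[] D:[]
After 5 (send(from=C, to=A, msg='ok')): A:[hello,ok] B:[tick] C:[] D:[]
After 6 (process(C)): A:[hello,ok] B:[tick] C:[] D:[]
After 7 (send(from=D, to=C, msg='done')): A:[hello,ok] B:[tick] C:[done] D:[]
After 8 (send(from=C, to=B, msg='stop')): A:[hello,ok] B:[tick,stop] C:[done] D:[]
After 9 (send(from=B, to=D, msg='sync')): A:[hello,ok] B:[tick,stop] C:[done] D:[sync]
After 10 (process(D)): A:[hello,ok] B:[tick,stop] C:[done] D:[]
After 11 (send(from=B, to=A, msg='data')): A:[hello,ok,data] B:[tick,stop] C:[done] D:[]
After 12 (send(from=D, to=B, msg='resp')): A:[hello,ok,data] B:[tick,stop,resp] C:[done] D:[]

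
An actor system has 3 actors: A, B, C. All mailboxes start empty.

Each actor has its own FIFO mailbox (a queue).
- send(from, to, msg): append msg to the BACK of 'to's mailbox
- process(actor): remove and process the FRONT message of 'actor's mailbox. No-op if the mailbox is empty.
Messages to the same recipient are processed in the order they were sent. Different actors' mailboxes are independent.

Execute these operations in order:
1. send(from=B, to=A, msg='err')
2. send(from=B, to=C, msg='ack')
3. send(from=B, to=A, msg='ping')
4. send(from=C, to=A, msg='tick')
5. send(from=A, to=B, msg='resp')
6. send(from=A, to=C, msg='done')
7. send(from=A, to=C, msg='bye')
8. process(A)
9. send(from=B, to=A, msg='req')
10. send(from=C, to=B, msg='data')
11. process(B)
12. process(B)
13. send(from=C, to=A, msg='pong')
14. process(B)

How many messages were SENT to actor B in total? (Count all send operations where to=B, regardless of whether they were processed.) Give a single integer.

After 1 (send(from=B, to=A, msg='err')): A:[err] B:[] C:[]
After 2 (send(from=B, to=C, msg='ack')): A:[err] B:[] C:[ack]
After 3 (send(from=B, to=A, msg='ping')): A:[err,ping] B:[] C:[ack]
After 4 (send(from=C, to=A, msg='tick')): A:[err,ping,tick] B:[] C:[ack]
After 5 (send(from=A, to=B, msg='resp')): A:[err,ping,tick] B:[resp] C:[ack]
After 6 (send(from=A, to=C, msg='done')): A:[err,ping,tick] B:[resp] C:[ack,done]
After 7 (send(from=A, to=C, msg='bye')): A:[err,ping,tick] B:[resp] C:[ack,done,bye]
After 8 (process(A)): A:[ping,tick] B:[resp] C:[ack,done,bye]
After 9 (send(from=B, to=A, msg='req')): A:[ping,tick,req] B:[resp] C:[ack,done,bye]
After 10 (send(from=C, to=B, msg='data')): A:[ping,tick,req] B:[resp,data] C:[ack,done,bye]
After 11 (process(B)): A:[ping,tick,req] B:[data] C:[ack,done,bye]
After 12 (process(B)): A:[ping,tick,req] B:[] C:[ack,done,bye]
After 13 (send(from=C, to=A, msg='pong')): A:[ping,tick,req,pong] B:[] C:[ack,done,bye]
After 14 (process(B)): A:[ping,tick,req,pong] B:[] C:[ack,done,bye]

Answer: 2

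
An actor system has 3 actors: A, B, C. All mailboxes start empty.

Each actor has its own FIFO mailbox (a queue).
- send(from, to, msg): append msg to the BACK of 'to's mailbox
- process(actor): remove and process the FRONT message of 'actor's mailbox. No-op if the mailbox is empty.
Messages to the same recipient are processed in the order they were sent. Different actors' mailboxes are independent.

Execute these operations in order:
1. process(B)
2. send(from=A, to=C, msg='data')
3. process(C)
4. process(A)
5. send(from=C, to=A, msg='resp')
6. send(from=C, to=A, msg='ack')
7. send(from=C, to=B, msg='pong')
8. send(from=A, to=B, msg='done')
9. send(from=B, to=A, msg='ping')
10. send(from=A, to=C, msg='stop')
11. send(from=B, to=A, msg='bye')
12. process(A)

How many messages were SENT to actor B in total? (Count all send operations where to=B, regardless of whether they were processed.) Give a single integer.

After 1 (process(B)): A:[] B:[] C:[]
After 2 (send(from=A, to=C, msg='data')): A:[] B:[] C:[data]
After 3 (process(C)): A:[] B:[] C:[]
After 4 (process(A)): A:[] B:[] C:[]
After 5 (send(from=C, to=A, msg='resp')): A:[resp] B:[] C:[]
After 6 (send(from=C, to=A, msg='ack')): A:[resp,ack] B:[] C:[]
After 7 (send(from=C, to=B, msg='pong')): A:[resp,ack] B:[pong] C:[]
After 8 (send(from=A, to=B, msg='done')): A:[resp,ack] B:[pong,done] C:[]
After 9 (send(from=B, to=A, msg='ping')): A:[resp,ack,ping] B:[pong,done] C:[]
After 10 (send(from=A, to=C, msg='stop')): A:[resp,ack,ping] B:[pong,done] C:[stop]
After 11 (send(from=B, to=A, msg='bye')): A:[resp,ack,ping,bye] B:[pong,done] C:[stop]
After 12 (process(A)): A:[ack,ping,bye] B:[pong,done] C:[stop]

Answer: 2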